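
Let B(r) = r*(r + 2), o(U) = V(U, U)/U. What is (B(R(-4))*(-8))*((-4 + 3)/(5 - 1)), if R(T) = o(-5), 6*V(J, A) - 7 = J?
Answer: -58/225 ≈ -0.25778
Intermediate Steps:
V(J, A) = 7/6 + J/6
o(U) = (7/6 + U/6)/U
R(T) = -1/15 (R(T) = (⅙)*(7 - 5)/(-5) = (⅙)*(-⅕)*2 = -1/15)
B(r) = r*(2 + r)
(B(R(-4))*(-8))*((-4 + 3)/(5 - 1)) = (-(2 - 1/15)/15*(-8))*((-4 + 3)/(5 - 1)) = (-1/15*29/15*(-8))*(-1/4) = (-29/225*(-8))*(-1*¼) = (232/225)*(-¼) = -58/225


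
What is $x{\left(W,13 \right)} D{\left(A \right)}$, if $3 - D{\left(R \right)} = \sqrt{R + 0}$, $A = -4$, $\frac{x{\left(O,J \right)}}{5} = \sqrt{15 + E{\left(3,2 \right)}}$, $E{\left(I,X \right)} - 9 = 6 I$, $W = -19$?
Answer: $\sqrt{42} \left(15 - 10 i\right) \approx 97.211 - 64.807 i$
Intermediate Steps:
$E{\left(I,X \right)} = 9 + 6 I$
$x{\left(O,J \right)} = 5 \sqrt{42}$ ($x{\left(O,J \right)} = 5 \sqrt{15 + \left(9 + 6 \cdot 3\right)} = 5 \sqrt{15 + \left(9 + 18\right)} = 5 \sqrt{15 + 27} = 5 \sqrt{42}$)
$D{\left(R \right)} = 3 - \sqrt{R}$ ($D{\left(R \right)} = 3 - \sqrt{R + 0} = 3 - \sqrt{R}$)
$x{\left(W,13 \right)} D{\left(A \right)} = 5 \sqrt{42} \left(3 - \sqrt{-4}\right) = 5 \sqrt{42} \left(3 - 2 i\right)$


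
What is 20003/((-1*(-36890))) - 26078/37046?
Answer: -110493141/683313470 ≈ -0.16170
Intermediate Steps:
20003/((-1*(-36890))) - 26078/37046 = 20003/36890 - 26078*1/37046 = 20003*(1/36890) - 13039/18523 = 20003/36890 - 13039/18523 = -110493141/683313470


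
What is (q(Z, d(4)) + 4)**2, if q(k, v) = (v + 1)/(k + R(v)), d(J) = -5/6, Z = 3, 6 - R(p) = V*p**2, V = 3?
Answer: 111556/6889 ≈ 16.193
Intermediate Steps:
R(p) = 6 - 3*p**2
d(J) = -5/6 (d(J) = -5*1/6 = -5/6)
q(k, v) = (1 + v)/(6 + k - 3*v**2) (q(k, v) = (v + 1)/(k + (6 - 3*v**2)) = (1 + v)/(6 + k - 3*v**2))
(q(Z, d(4)) + 4)**2 = ((1 - 5/6)/(6 + 3 - 3*(-5/6)**2) + 4)**2 = ((1/6)/(6 + 3 - 3*25/36) + 4)**2 = ((1/6)/(6 + 3 - 25/12) + 4)**2 = ((1/6)/(83/12) + 4)**2 = ((12/83)*(1/6) + 4)**2 = (2/83 + 4)**2 = (334/83)**2 = 111556/6889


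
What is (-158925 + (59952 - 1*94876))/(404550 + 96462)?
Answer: -193849/501012 ≈ -0.38691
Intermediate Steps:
(-158925 + (59952 - 1*94876))/(404550 + 96462) = (-158925 + (59952 - 94876))/501012 = (-158925 - 34924)*(1/501012) = -193849*1/501012 = -193849/501012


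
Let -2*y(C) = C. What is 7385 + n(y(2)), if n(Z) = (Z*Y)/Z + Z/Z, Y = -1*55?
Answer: 7331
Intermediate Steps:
y(C) = -C/2
Y = -55
n(Z) = -54 (n(Z) = (Z*(-55))/Z + Z/Z = (-55*Z)/Z + 1 = -55 + 1 = -54)
7385 + n(y(2)) = 7385 - 54 = 7331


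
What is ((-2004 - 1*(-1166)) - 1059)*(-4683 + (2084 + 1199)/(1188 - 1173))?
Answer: 127026914/15 ≈ 8.4685e+6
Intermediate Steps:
((-2004 - 1*(-1166)) - 1059)*(-4683 + (2084 + 1199)/(1188 - 1173)) = ((-2004 + 1166) - 1059)*(-4683 + 3283/15) = (-838 - 1059)*(-4683 + 3283*(1/15)) = -1897*(-4683 + 3283/15) = -1897*(-66962/15) = 127026914/15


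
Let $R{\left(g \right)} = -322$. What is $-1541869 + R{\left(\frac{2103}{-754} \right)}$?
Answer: $-1542191$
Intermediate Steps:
$-1541869 + R{\left(\frac{2103}{-754} \right)} = -1541869 - 322 = -1542191$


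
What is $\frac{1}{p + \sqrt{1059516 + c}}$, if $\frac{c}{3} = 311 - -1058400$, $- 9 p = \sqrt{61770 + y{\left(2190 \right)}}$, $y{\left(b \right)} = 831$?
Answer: $\frac{9}{- \sqrt{62601} + 9 \sqrt{4235649}} \approx 0.00049255$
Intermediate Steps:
$p = - \frac{\sqrt{62601}}{9}$ ($p = - \frac{\sqrt{61770 + 831}}{9} = - \frac{\sqrt{62601}}{9} \approx -27.8$)
$c = 3176133$ ($c = 3 \left(311 - -1058400\right) = 3 \left(311 + 1058400\right) = 3 \cdot 1058711 = 3176133$)
$\frac{1}{p + \sqrt{1059516 + c}} = \frac{1}{- \frac{\sqrt{62601}}{9} + \sqrt{1059516 + 3176133}} = \frac{1}{- \frac{\sqrt{62601}}{9} + \sqrt{4235649}} = \frac{1}{\sqrt{4235649} - \frac{\sqrt{62601}}{9}}$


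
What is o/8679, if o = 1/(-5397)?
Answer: -1/46840563 ≈ -2.1349e-8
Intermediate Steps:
o = -1/5397 ≈ -0.00018529
o/8679 = -1/5397/8679 = -1/5397*1/8679 = -1/46840563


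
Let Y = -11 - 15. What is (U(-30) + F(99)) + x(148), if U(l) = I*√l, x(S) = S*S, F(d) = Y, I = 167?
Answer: 21878 + 167*I*√30 ≈ 21878.0 + 914.7*I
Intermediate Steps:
Y = -26
F(d) = -26
x(S) = S²
U(l) = 167*√l
(U(-30) + F(99)) + x(148) = (167*√(-30) - 26) + 148² = (167*(I*√30) - 26) + 21904 = (167*I*√30 - 26) + 21904 = (-26 + 167*I*√30) + 21904 = 21878 + 167*I*√30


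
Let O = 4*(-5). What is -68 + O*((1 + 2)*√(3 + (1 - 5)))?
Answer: -68 - 60*I ≈ -68.0 - 60.0*I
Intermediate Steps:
O = -20
-68 + O*((1 + 2)*√(3 + (1 - 5))) = -68 - 20*(1 + 2)*√(3 + (1 - 5)) = -68 - 60*√(3 - 4) = -68 - 60*√(-1) = -68 - 60*I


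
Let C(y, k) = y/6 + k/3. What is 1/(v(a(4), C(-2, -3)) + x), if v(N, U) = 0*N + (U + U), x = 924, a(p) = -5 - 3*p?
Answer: 3/2764 ≈ 0.0010854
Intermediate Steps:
C(y, k) = k/3 + y/6 (C(y, k) = y*(⅙) + k*(⅓) = y/6 + k/3 = k/3 + y/6)
v(N, U) = 2*U (v(N, U) = 0 + 2*U = 2*U)
1/(v(a(4), C(-2, -3)) + x) = 1/(2*((⅓)*(-3) + (⅙)*(-2)) + 924) = 1/(2*(-1 - ⅓) + 924) = 1/(2*(-4/3) + 924) = 1/(-8/3 + 924) = 1/(2764/3) = 3/2764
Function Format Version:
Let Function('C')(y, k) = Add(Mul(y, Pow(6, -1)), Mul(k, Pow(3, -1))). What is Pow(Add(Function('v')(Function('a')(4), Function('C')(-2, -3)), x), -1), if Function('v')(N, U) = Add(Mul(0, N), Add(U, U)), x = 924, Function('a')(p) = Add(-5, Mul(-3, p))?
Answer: Rational(3, 2764) ≈ 0.0010854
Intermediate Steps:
Function('C')(y, k) = Add(Mul(Rational(1, 3), k), Mul(Rational(1, 6), y)) (Function('C')(y, k) = Add(Mul(y, Rational(1, 6)), Mul(k, Rational(1, 3))) = Add(Mul(Rational(1, 6), y), Mul(Rational(1, 3), k)) = Add(Mul(Rational(1, 3), k), Mul(Rational(1, 6), y)))
Function('v')(N, U) = Mul(2, U) (Function('v')(N, U) = Add(0, Mul(2, U)) = Mul(2, U))
Pow(Add(Function('v')(Function('a')(4), Function('C')(-2, -3)), x), -1) = Pow(Add(Mul(2, Add(Mul(Rational(1, 3), -3), Mul(Rational(1, 6), -2))), 924), -1) = Pow(Add(Mul(2, Add(-1, Rational(-1, 3))), 924), -1) = Pow(Add(Mul(2, Rational(-4, 3)), 924), -1) = Pow(Add(Rational(-8, 3), 924), -1) = Pow(Rational(2764, 3), -1) = Rational(3, 2764)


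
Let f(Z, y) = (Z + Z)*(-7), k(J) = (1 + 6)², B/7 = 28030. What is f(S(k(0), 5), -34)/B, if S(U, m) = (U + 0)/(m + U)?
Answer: -49/756810 ≈ -6.4745e-5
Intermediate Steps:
B = 196210 (B = 7*28030 = 196210)
k(J) = 49 (k(J) = 7² = 49)
S(U, m) = U/(U + m)
f(Z, y) = -14*Z (f(Z, y) = (2*Z)*(-7) = -14*Z)
f(S(k(0), 5), -34)/B = -686/(49 + 5)/196210 = -686/54*(1/196210) = -14*49/54*(1/196210) = -343/27*1/196210 = -49/756810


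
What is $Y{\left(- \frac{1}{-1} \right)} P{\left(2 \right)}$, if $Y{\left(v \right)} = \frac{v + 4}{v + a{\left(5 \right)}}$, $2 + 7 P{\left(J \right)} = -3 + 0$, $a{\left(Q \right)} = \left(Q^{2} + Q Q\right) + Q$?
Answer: $- \frac{25}{392} \approx -0.063776$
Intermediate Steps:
$a{\left(Q \right)} = Q + 2 Q^{2}$ ($a{\left(Q \right)} = \left(Q^{2} + Q^{2}\right) + Q = 2 Q^{2} + Q = Q + 2 Q^{2}$)
$P{\left(J \right)} = - \frac{5}{7}$ ($P{\left(J \right)} = - \frac{2}{7} + \frac{-3 + 0}{7} = - \frac{2}{7} + \frac{1}{7} \left(-3\right) = - \frac{2}{7} - \frac{3}{7} = - \frac{5}{7}$)
$Y{\left(v \right)} = \frac{4 + v}{55 + v}$ ($Y{\left(v \right)} = \frac{v + 4}{v + 5 \left(1 + 2 \cdot 5\right)} = \frac{4 + v}{v + 5 \left(1 + 10\right)} = \frac{4 + v}{v + 5 \cdot 11} = \frac{4 + v}{v + 55} = \frac{4 + v}{55 + v}$)
$Y{\left(- \frac{1}{-1} \right)} P{\left(2 \right)} = \frac{4 - \frac{1}{-1}}{55 - \frac{1}{-1}} \left(- \frac{5}{7}\right) = \frac{4 - -1}{55 - -1} \left(- \frac{5}{7}\right) = \frac{4 + 1}{55 + 1} \left(- \frac{5}{7}\right) = \frac{1}{56} \cdot 5 \left(- \frac{5}{7}\right) = \frac{5}{56} \left(- \frac{5}{7}\right) = - \frac{25}{392}$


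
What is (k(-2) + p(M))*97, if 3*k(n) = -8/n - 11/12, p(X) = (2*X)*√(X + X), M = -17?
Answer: 3589/36 - 3298*I*√34 ≈ 99.694 - 19230.0*I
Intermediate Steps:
p(X) = 2*√2*X^(3/2) (p(X) = (2*X)*√(2*X) = (2*X)*(√2*√X) = 2*√2*X^(3/2))
k(n) = -11/36 - 8/(3*n) (k(n) = (-8/n - 11/12)/3 = (-11/12 - 8/n)/3 = -11/36 - 8/(3*n))
(k(-2) + p(M))*97 = ((1/36)*(-96 - 11*(-2))/(-2) + 2*√2*(-17)^(3/2))*97 = ((1/36)*(-½)*(-96 + 22) + 2*√2*(-17*I*√17))*97 = ((1/36)*(-½)*(-74) - 34*I*√34)*97 = (37/36 - 34*I*√34)*97 = 3589/36 - 3298*I*√34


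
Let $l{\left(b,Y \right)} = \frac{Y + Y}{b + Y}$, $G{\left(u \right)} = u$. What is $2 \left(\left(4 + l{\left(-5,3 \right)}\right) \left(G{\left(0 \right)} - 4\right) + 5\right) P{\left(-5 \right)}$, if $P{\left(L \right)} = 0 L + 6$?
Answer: $12$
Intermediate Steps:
$l{\left(b,Y \right)} = \frac{2 Y}{Y + b}$
$P{\left(L \right)} = 6$ ($P{\left(L \right)} = 0 + 6 = 6$)
$2 \left(\left(4 + l{\left(-5,3 \right)}\right) \left(G{\left(0 \right)} - 4\right) + 5\right) P{\left(-5 \right)} = 2 \left(\left(4 + 2 \cdot 3 \frac{1}{3 - 5}\right) \left(0 - 4\right) + 5\right) 6 = 2 \left(\left(4 + 2 \cdot 3 \frac{1}{-2}\right) \left(-4\right) + 5\right) 6 = 2 \left(\left(4 + 2 \cdot 3 \left(- \frac{1}{2}\right)\right) \left(-4\right) + 5\right) 6 = 2 \left(\left(4 - 3\right) \left(-4\right) + 5\right) 6 = 2 \left(1 \left(-4\right) + 5\right) 6 = 2 \left(-4 + 5\right) 6 = 2 \cdot 1 \cdot 6 = 2 \cdot 6 = 12$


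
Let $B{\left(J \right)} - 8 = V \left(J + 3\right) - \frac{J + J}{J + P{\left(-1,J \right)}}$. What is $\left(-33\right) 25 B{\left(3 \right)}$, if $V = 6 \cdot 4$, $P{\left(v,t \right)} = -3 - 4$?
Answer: $- \frac{253275}{2} \approx -1.2664 \cdot 10^{5}$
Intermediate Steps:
$P{\left(v,t \right)} = -7$ ($P{\left(v,t \right)} = -3 - 4 = -7$)
$V = 24$
$B{\left(J \right)} = 80 + 24 J - \frac{2 J}{-7 + J}$ ($B{\left(J \right)} = 8 + \left(24 \left(J + 3\right) - \frac{J + J}{J - 7}\right) = 8 - \left(- 24 \left(3 + J\right) + \frac{2 J}{-7 + J}\right) = 8 - \left(-72 - 24 J + \frac{2 J}{-7 + J}\right) = 8 + \left(72 + 24 J - \frac{2 J}{-7 + J}\right) = 80 + 24 J - \frac{2 J}{-7 + J}$)
$\left(-33\right) 25 B{\left(3 \right)} = \left(-33\right) 25 \frac{2 \left(-280 - 135 + 12 \cdot 3^{2}\right)}{-7 + 3} = - 825 \frac{2 \left(-280 - 135 + 12 \cdot 9\right)}{-4} = - 825 \cdot 2 \left(- \frac{1}{4}\right) \left(-280 - 135 + 108\right) = - 825 \cdot 2 \left(- \frac{1}{4}\right) \left(-307\right) = \left(-825\right) \frac{307}{2} = - \frac{253275}{2}$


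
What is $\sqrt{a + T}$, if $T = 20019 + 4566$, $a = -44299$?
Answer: $i \sqrt{19714} \approx 140.41 i$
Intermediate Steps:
$T = 24585$
$\sqrt{a + T} = \sqrt{-44299 + 24585} = \sqrt{-19714} = i \sqrt{19714}$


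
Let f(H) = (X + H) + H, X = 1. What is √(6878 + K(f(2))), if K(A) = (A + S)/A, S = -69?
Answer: 3*√19070/5 ≈ 82.856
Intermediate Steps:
f(H) = 1 + 2*H (f(H) = (1 + H) + H = 1 + 2*H)
K(A) = (-69 + A)/A (K(A) = (A - 69)/A = (-69 + A)/A)
√(6878 + K(f(2))) = √(6878 + (-69 + (1 + 2*2))/(1 + 2*2)) = √(6878 + (-69 + (1 + 4))/(1 + 4)) = √(6878 + (-69 + 5)/5) = √(6878 + (⅕)*(-64)) = √(6878 - 64/5) = √(34326/5) = 3*√19070/5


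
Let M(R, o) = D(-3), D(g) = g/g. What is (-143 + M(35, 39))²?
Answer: 20164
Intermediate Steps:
D(g) = 1
M(R, o) = 1
(-143 + M(35, 39))² = (-143 + 1)² = (-142)² = 20164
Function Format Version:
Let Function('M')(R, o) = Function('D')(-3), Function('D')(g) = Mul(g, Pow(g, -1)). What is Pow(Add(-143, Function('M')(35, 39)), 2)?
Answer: 20164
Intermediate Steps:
Function('D')(g) = 1
Function('M')(R, o) = 1
Pow(Add(-143, Function('M')(35, 39)), 2) = Pow(Add(-143, 1), 2) = Pow(-142, 2) = 20164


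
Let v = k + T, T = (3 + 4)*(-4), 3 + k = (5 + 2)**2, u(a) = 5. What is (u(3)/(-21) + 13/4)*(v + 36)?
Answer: 2277/14 ≈ 162.64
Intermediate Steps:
k = 46 (k = -3 + (5 + 2)**2 = -3 + 7**2 = -3 + 49 = 46)
T = -28 (T = 7*(-4) = -28)
v = 18 (v = 46 - 28 = 18)
(u(3)/(-21) + 13/4)*(v + 36) = (5/(-21) + 13/4)*(18 + 36) = (5*(-1/21) + 13*(1/4))*54 = (-5/21 + 13/4)*54 = (253/84)*54 = 2277/14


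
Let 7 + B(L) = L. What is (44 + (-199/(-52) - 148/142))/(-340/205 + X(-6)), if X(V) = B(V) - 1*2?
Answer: -7081889/2521636 ≈ -2.8084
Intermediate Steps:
B(L) = -7 + L
X(V) = -9 + V (X(V) = (-7 + V) - 1*2 = (-7 + V) - 2 = -9 + V)
(44 + (-199/(-52) - 148/142))/(-340/205 + X(-6)) = (44 + (-199/(-52) - 148/142))/(-340/205 + (-9 - 6)) = (44 + (-199*(-1/52) - 148*1/142))/(-340*1/205 - 15) = (44 + (199/52 - 74/71))/(-68/41 - 15) = (44 + 10281/3692)/(-683/41) = (172729/3692)*(-41/683) = -7081889/2521636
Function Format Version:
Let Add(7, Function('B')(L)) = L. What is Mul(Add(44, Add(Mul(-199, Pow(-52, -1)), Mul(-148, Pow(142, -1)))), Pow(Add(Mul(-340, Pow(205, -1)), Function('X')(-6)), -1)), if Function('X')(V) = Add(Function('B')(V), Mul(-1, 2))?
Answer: Rational(-7081889, 2521636) ≈ -2.8084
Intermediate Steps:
Function('B')(L) = Add(-7, L)
Function('X')(V) = Add(-9, V) (Function('X')(V) = Add(Add(-7, V), Mul(-1, 2)) = Add(Add(-7, V), -2) = Add(-9, V))
Mul(Add(44, Add(Mul(-199, Pow(-52, -1)), Mul(-148, Pow(142, -1)))), Pow(Add(Mul(-340, Pow(205, -1)), Function('X')(-6)), -1)) = Mul(Add(44, Add(Mul(-199, Pow(-52, -1)), Mul(-148, Pow(142, -1)))), Pow(Add(Mul(-340, Pow(205, -1)), Add(-9, -6)), -1)) = Mul(Add(44, Add(Mul(-199, Rational(-1, 52)), Mul(-148, Rational(1, 142)))), Pow(Add(Mul(-340, Rational(1, 205)), -15), -1)) = Mul(Add(44, Add(Rational(199, 52), Rational(-74, 71))), Pow(Add(Rational(-68, 41), -15), -1)) = Mul(Add(44, Rational(10281, 3692)), Pow(Rational(-683, 41), -1)) = Mul(Rational(172729, 3692), Rational(-41, 683)) = Rational(-7081889, 2521636)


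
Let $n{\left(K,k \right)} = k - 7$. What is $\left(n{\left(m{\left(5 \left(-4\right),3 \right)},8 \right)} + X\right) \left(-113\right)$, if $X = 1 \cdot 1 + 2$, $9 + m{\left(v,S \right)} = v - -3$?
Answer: $-452$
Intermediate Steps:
$m{\left(v,S \right)} = -6 + v$ ($m{\left(v,S \right)} = -9 + \left(v - -3\right) = -9 + \left(v + 3\right) = -9 + \left(3 + v\right) = -6 + v$)
$X = 3$ ($X = 1 + 2 = 3$)
$n{\left(K,k \right)} = -7 + k$ ($n{\left(K,k \right)} = k - 7 = -7 + k$)
$\left(n{\left(m{\left(5 \left(-4\right),3 \right)},8 \right)} + X\right) \left(-113\right) = \left(\left(-7 + 8\right) + 3\right) \left(-113\right) = \left(1 + 3\right) \left(-113\right) = 4 \left(-113\right) = -452$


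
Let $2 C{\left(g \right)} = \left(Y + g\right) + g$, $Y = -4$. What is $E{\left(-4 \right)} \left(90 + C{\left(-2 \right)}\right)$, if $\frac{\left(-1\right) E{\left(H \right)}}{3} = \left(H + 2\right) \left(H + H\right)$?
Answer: $-4128$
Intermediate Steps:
$E{\left(H \right)} = - 6 H \left(2 + H\right)$ ($E{\left(H \right)} = - 3 \left(H + 2\right) \left(H + H\right) = - 3 \left(2 + H\right) 2 H = - 3 \cdot 2 H \left(2 + H\right) = - 6 H \left(2 + H\right)$)
$C{\left(g \right)} = -2 + g$ ($C{\left(g \right)} = \frac{\left(-4 + g\right) + g}{2} = \frac{-4 + 2 g}{2} = -2 + g$)
$E{\left(-4 \right)} \left(90 + C{\left(-2 \right)}\right) = \left(-6\right) \left(-4\right) \left(2 - 4\right) \left(90 - 4\right) = \left(-6\right) \left(-4\right) \left(-2\right) \left(90 - 4\right) = \left(-48\right) 86 = -4128$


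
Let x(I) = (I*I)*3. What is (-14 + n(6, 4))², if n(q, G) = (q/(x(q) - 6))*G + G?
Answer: 27556/289 ≈ 95.349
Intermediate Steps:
x(I) = 3*I² (x(I) = I²*3 = 3*I²)
n(q, G) = G + G*q/(-6 + 3*q²) (n(q, G) = (q/(3*q² - 6))*G + G = (q/(-6 + 3*q²))*G + G = G*q/(-6 + 3*q²) + G = G + G*q/(-6 + 3*q²))
(-14 + n(6, 4))² = (-14 + (⅓)*4*(-6 + 6 + 3*6²)/(-2 + 6²))² = (-14 + (⅓)*4*(-6 + 6 + 3*36)/(-2 + 36))² = (-14 + (⅓)*4*(-6 + 6 + 108)/34)² = (-14 + (⅓)*4*(1/34)*108)² = (-14 + 72/17)² = (-166/17)² = 27556/289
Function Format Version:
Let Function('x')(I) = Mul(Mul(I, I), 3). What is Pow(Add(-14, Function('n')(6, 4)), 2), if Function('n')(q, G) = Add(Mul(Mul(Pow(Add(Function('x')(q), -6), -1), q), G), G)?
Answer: Rational(27556, 289) ≈ 95.349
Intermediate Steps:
Function('x')(I) = Mul(3, Pow(I, 2)) (Function('x')(I) = Mul(Pow(I, 2), 3) = Mul(3, Pow(I, 2)))
Function('n')(q, G) = Add(G, Mul(G, q, Pow(Add(-6, Mul(3, Pow(q, 2))), -1))) (Function('n')(q, G) = Add(Mul(Mul(Pow(Add(Mul(3, Pow(q, 2)), -6), -1), q), G), G) = Add(Mul(Mul(Pow(Add(-6, Mul(3, Pow(q, 2))), -1), q), G), G) = Add(Mul(Mul(q, Pow(Add(-6, Mul(3, Pow(q, 2))), -1)), G), G) = Add(Mul(G, q, Pow(Add(-6, Mul(3, Pow(q, 2))), -1)), G) = Add(G, Mul(G, q, Pow(Add(-6, Mul(3, Pow(q, 2))), -1))))
Pow(Add(-14, Function('n')(6, 4)), 2) = Pow(Add(-14, Mul(Rational(1, 3), 4, Pow(Add(-2, Pow(6, 2)), -1), Add(-6, 6, Mul(3, Pow(6, 2))))), 2) = Pow(Add(-14, Mul(Rational(1, 3), 4, Pow(Add(-2, 36), -1), Add(-6, 6, Mul(3, 36)))), 2) = Pow(Add(-14, Mul(Rational(1, 3), 4, Pow(34, -1), Add(-6, 6, 108))), 2) = Pow(Add(-14, Mul(Rational(1, 3), 4, Rational(1, 34), 108)), 2) = Pow(Add(-14, Rational(72, 17)), 2) = Pow(Rational(-166, 17), 2) = Rational(27556, 289)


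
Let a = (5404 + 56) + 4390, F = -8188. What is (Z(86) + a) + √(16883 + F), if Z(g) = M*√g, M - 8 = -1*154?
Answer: 9850 + √8695 - 146*√86 ≈ 8589.3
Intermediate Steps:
M = -146 (M = 8 - 1*154 = 8 - 154 = -146)
Z(g) = -146*√g
a = 9850 (a = 5460 + 4390 = 9850)
(Z(86) + a) + √(16883 + F) = (-146*√86 + 9850) + √(16883 - 8188) = (9850 - 146*√86) + √8695 = 9850 + √8695 - 146*√86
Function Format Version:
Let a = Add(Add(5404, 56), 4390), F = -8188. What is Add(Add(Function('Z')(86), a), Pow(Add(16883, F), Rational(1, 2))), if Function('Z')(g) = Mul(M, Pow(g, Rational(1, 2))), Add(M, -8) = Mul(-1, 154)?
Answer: Add(9850, Pow(8695, Rational(1, 2)), Mul(-146, Pow(86, Rational(1, 2)))) ≈ 8589.3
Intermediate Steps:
M = -146 (M = Add(8, Mul(-1, 154)) = Add(8, -154) = -146)
Function('Z')(g) = Mul(-146, Pow(g, Rational(1, 2)))
a = 9850 (a = Add(5460, 4390) = 9850)
Add(Add(Function('Z')(86), a), Pow(Add(16883, F), Rational(1, 2))) = Add(Add(Mul(-146, Pow(86, Rational(1, 2))), 9850), Pow(Add(16883, -8188), Rational(1, 2))) = Add(Add(9850, Mul(-146, Pow(86, Rational(1, 2)))), Pow(8695, Rational(1, 2))) = Add(9850, Pow(8695, Rational(1, 2)), Mul(-146, Pow(86, Rational(1, 2))))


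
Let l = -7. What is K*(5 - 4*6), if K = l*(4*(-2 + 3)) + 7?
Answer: 399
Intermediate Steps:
K = -21 (K = -28*(-2 + 3) + 7 = -28 + 7 = -21)
K*(5 - 4*6) = -21*(5 - 4*6) = -21*(5 - 24) = -21*(-19) = 399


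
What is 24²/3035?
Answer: 576/3035 ≈ 0.18979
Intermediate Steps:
24²/3035 = 576*(1/3035) = 576/3035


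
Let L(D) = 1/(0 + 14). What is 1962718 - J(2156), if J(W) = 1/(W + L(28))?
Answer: 59244642816/30185 ≈ 1.9627e+6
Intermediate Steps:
L(D) = 1/14
J(W) = 1/(1/14 + W) (J(W) = 1/(W + 1/14) = 1/(1/14 + W))
1962718 - J(2156) = 1962718 - 14/(1 + 14*2156) = 1962718 - 14/(1 + 30184) = 1962718 - 14/30185 = 59244642816/30185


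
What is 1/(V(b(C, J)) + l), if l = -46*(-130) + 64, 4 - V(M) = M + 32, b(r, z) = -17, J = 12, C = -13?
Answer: 1/6033 ≈ 0.00016575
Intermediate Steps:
V(M) = -28 - M (V(M) = 4 - (M + 32) = 4 - (32 + M) = 4 + (-32 - M) = -28 - M)
l = 6044 (l = 5980 + 64 = 6044)
1/(V(b(C, J)) + l) = 1/((-28 - 1*(-17)) + 6044) = 1/((-28 + 17) + 6044) = 1/(-11 + 6044) = 1/6033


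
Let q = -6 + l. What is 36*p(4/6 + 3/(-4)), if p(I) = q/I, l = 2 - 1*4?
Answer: 3456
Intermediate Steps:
l = -2 (l = 2 - 4 = -2)
q = -8 (q = -6 - 2 = -8)
p(I) = -8/I
36*p(4/6 + 3/(-4)) = 36*(-8/(4/6 + 3/(-4))) = 36*(-8/(4*(1/6) + 3*(-1/4))) = 36*(-8/(2/3 - 3/4)) = 36*(-8/(-1/12)) = 36*(-8*(-12)) = 36*96 = 3456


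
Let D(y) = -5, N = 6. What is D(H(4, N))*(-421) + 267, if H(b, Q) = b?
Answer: 2372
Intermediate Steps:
D(H(4, N))*(-421) + 267 = -5*(-421) + 267 = 2105 + 267 = 2372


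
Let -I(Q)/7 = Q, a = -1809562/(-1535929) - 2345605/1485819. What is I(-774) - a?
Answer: 12365399476571485/2282112490851 ≈ 5418.4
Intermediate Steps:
a = -914001140767/2282112490851 (a = -1809562*(-1/1535929) - 2345605*1/1485819 = 1809562/1535929 - 2345605/1485819 = -914001140767/2282112490851 ≈ -0.40051)
I(Q) = -7*Q
I(-774) - a = -7*(-774) - 1*(-914001140767/2282112490851) = 5418 + 914001140767/2282112490851 = 12365399476571485/2282112490851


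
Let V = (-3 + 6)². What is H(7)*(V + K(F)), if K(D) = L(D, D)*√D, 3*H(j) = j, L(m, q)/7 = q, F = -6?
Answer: 21 - 98*I*√6 ≈ 21.0 - 240.05*I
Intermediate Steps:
V = 9 (V = 3² = 9)
L(m, q) = 7*q
H(j) = j/3
K(D) = 7*D^(3/2) (K(D) = (7*D)*√D = 7*D^(3/2))
H(7)*(V + K(F)) = ((⅓)*7)*(9 + 7*(-6)^(3/2)) = 7*(9 + 7*(-6*I*√6))/3 = 7*(9 - 42*I*√6)/3 = 21 - 98*I*√6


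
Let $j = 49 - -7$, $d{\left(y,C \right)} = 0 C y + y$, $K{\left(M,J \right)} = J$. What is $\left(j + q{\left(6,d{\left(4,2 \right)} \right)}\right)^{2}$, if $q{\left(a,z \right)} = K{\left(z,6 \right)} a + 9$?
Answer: $10201$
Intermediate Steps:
$d{\left(y,C \right)} = y$ ($d{\left(y,C \right)} = 0 y + y = 0 + y = y$)
$q{\left(a,z \right)} = 9 + 6 a$ ($q{\left(a,z \right)} = 6 a + 9 = 9 + 6 a$)
$j = 56$ ($j = 49 + 7 = 56$)
$\left(j + q{\left(6,d{\left(4,2 \right)} \right)}\right)^{2} = \left(56 + \left(9 + 6 \cdot 6\right)\right)^{2} = \left(56 + \left(9 + 36\right)\right)^{2} = \left(56 + 45\right)^{2} = 101^{2} = 10201$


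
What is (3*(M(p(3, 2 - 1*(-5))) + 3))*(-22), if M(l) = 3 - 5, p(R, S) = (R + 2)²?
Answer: -66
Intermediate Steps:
p(R, S) = (2 + R)²
M(l) = -2
(3*(M(p(3, 2 - 1*(-5))) + 3))*(-22) = (3*(-2 + 3))*(-22) = (3*1)*(-22) = 3*(-22) = -66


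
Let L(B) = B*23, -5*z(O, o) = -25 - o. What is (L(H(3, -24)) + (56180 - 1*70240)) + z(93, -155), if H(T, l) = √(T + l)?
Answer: -14086 + 23*I*√21 ≈ -14086.0 + 105.4*I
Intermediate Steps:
z(O, o) = 5 + o/5 (z(O, o) = -(-25 - o)/5 = 5 + o/5)
L(B) = 23*B
(L(H(3, -24)) + (56180 - 1*70240)) + z(93, -155) = (23*√(3 - 24) + (56180 - 1*70240)) + (5 + (⅕)*(-155)) = (23*√(-21) + (56180 - 70240)) + (5 - 31) = (23*(I*√21) - 14060) - 26 = (23*I*√21 - 14060) - 26 = (-14060 + 23*I*√21) - 26 = -14086 + 23*I*√21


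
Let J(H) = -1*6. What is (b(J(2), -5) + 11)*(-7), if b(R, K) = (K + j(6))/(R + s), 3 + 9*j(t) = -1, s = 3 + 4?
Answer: -350/9 ≈ -38.889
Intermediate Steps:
s = 7
j(t) = -4/9 (j(t) = -⅓ + (⅑)*(-1) = -⅓ - ⅑ = -4/9)
J(H) = -6
b(R, K) = (-4/9 + K)/(7 + R) (b(R, K) = (K - 4/9)/(R + 7) = (-4/9 + K)/(7 + R))
(b(J(2), -5) + 11)*(-7) = ((-4/9 - 5)/(7 - 6) + 11)*(-7) = (-49/9/1 + 11)*(-7) = (1*(-49/9) + 11)*(-7) = (-49/9 + 11)*(-7) = (50/9)*(-7) = -350/9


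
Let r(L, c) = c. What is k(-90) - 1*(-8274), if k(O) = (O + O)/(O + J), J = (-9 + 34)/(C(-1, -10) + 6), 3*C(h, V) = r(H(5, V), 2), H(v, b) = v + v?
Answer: 190350/23 ≈ 8276.1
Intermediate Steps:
H(v, b) = 2*v
C(h, V) = ⅔ (C(h, V) = (⅓)*2 = ⅔)
J = 15/4 (J = (-9 + 34)/(⅔ + 6) = 25/(20/3) = 25*(3/20) = 15/4 ≈ 3.7500)
k(O) = 2*O/(15/4 + O) (k(O) = (O + O)/(O + 15/4) = (2*O)/(15/4 + O) = 2*O/(15/4 + O))
k(-90) - 1*(-8274) = 8*(-90)/(15 + 4*(-90)) - 1*(-8274) = 8*(-90)/(15 - 360) + 8274 = 8*(-90)/(-345) + 8274 = 8*(-90)*(-1/345) + 8274 = 48/23 + 8274 = 190350/23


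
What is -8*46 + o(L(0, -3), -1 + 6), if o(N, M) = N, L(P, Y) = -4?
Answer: -372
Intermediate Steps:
-8*46 + o(L(0, -3), -1 + 6) = -8*46 - 4 = -368 - 4 = -372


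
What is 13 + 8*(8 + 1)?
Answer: 85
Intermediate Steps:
13 + 8*(8 + 1) = 13 + 8*9 = 13 + 72 = 85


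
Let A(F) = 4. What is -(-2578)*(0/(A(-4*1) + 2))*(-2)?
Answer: 0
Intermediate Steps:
-(-2578)*(0/(A(-4*1) + 2))*(-2) = -(-2578)*(0/(4 + 2))*(-2) = -(-2578)*(0/6)*(-2) = -(-2578)*(0*(1/6))*(-2) = -(-2578)*0*(-2) = -(-2578)*0 = -2578*0 = 0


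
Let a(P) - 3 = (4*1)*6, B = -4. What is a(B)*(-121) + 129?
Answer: -3138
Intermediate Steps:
a(P) = 27 (a(P) = 3 + (4*1)*6 = 3 + 4*6 = 3 + 24 = 27)
a(B)*(-121) + 129 = 27*(-121) + 129 = -3267 + 129 = -3138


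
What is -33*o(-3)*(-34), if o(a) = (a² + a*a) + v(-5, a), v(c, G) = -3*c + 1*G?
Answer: 33660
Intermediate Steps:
v(c, G) = G - 3*c (v(c, G) = -3*c + G = G - 3*c)
o(a) = 15 + a + 2*a² (o(a) = (a² + a*a) + (a - 3*(-5)) = (a² + a²) + (a + 15) = 2*a² + (15 + a) = 15 + a + 2*a²)
-33*o(-3)*(-34) = -33*(15 - 3 + 2*(-3)²)*(-34) = -33*(15 - 3 + 2*9)*(-34) = -33*(15 - 3 + 18)*(-34) = -33*30*(-34) = -990*(-34) = 33660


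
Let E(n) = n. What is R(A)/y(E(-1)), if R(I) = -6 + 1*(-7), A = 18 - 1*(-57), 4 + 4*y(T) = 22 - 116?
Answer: 26/49 ≈ 0.53061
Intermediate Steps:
y(T) = -49/2 (y(T) = -1 + (22 - 116)/4 = -1 + (1/4)*(-94) = -1 - 47/2 = -49/2)
A = 75 (A = 18 + 57 = 75)
R(I) = -13 (R(I) = -6 - 7 = -13)
R(A)/y(E(-1)) = -13/(-49/2) = -13*(-2/49) = 26/49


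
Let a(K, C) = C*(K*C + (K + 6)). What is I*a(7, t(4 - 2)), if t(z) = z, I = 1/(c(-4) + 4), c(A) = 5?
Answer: 6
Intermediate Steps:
I = ⅑ (I = 1/(5 + 4) = 1/9 = ⅑ ≈ 0.11111)
a(K, C) = C*(6 + K + C*K) (a(K, C) = C*(C*K + (6 + K)) = C*(6 + K + C*K))
I*a(7, t(4 - 2)) = ((4 - 2)*(6 + 7 + (4 - 2)*7))/9 = (2*(6 + 7 + 2*7))/9 = (2*(6 + 7 + 14))/9 = (2*27)/9 = (⅑)*54 = 6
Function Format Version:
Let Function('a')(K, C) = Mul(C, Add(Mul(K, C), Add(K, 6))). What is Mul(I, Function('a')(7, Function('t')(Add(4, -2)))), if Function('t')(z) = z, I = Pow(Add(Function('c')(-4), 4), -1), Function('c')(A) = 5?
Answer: 6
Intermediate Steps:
I = Rational(1, 9) (I = Pow(Add(5, 4), -1) = Pow(9, -1) = Rational(1, 9) ≈ 0.11111)
Function('a')(K, C) = Mul(C, Add(6, K, Mul(C, K))) (Function('a')(K, C) = Mul(C, Add(Mul(C, K), Add(6, K))) = Mul(C, Add(6, K, Mul(C, K))))
Mul(I, Function('a')(7, Function('t')(Add(4, -2)))) = Mul(Rational(1, 9), Mul(Add(4, -2), Add(6, 7, Mul(Add(4, -2), 7)))) = Mul(Rational(1, 9), Mul(2, Add(6, 7, Mul(2, 7)))) = Mul(Rational(1, 9), Mul(2, Add(6, 7, 14))) = Mul(Rational(1, 9), Mul(2, 27)) = Mul(Rational(1, 9), 54) = 6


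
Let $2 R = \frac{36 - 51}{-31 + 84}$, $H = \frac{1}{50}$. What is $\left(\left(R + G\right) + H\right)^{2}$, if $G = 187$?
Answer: $\frac{61312692996}{1755625} \approx 34924.0$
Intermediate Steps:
$H = \frac{1}{50} \approx 0.02$
$R = - \frac{15}{106}$ ($R = \frac{\left(36 - 51\right) \frac{1}{-31 + 84}}{2} = \frac{\left(-15\right) \frac{1}{53}}{2} = \frac{1}{2} \left(- \frac{15}{53}\right) = - \frac{15}{106} \approx -0.14151$)
$\left(\left(R + G\right) + H\right)^{2} = \left(\left(- \frac{15}{106} + 187\right) + \frac{1}{50}\right)^{2} = \left(\frac{19807}{106} + \frac{1}{50}\right)^{2} = \left(\frac{247614}{1325}\right)^{2} = \frac{61312692996}{1755625}$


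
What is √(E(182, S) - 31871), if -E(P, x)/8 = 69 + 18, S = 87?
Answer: I*√32567 ≈ 180.46*I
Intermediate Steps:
E(P, x) = -696 (E(P, x) = -8*(69 + 18) = -8*87 = -696)
√(E(182, S) - 31871) = √(-696 - 31871) = √(-32567) = I*√32567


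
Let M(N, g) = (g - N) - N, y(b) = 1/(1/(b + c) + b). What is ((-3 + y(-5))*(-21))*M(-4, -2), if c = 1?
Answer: 402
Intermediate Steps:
y(b) = 1/(b + 1/(1 + b)) (y(b) = 1/(1/(b + 1) + b) = 1/(1/(1 + b) + b) = 1/(b + 1/(1 + b)))
M(N, g) = g - 2*N
((-3 + y(-5))*(-21))*M(-4, -2) = ((-3 + (1 - 5)/(1 - 5 + (-5)²))*(-21))*(-2 - 2*(-4)) = ((-3 - 4/(1 - 5 + 25))*(-21))*(-2 + 8) = ((-3 - 4/21)*(-21))*6 = -67/21*(-21)*6 = 67*6 = 402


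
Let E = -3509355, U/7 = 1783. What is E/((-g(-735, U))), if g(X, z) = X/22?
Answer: -5147054/49 ≈ -1.0504e+5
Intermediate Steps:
U = 12481 (U = 7*1783 = 12481)
g(X, z) = X/22 (g(X, z) = X*(1/22) = X/22)
E/((-g(-735, U))) = -3509355/((-(-735)/22)) = -3509355/((-1*(-735/22))) = -3509355/735/22 = -3509355*22/735 = -5147054/49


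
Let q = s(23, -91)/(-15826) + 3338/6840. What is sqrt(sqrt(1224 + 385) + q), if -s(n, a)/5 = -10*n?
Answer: sqrt(8449724665295 + 20343798368100*sqrt(1609))/4510410 ≈ 6.3661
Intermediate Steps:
s(n, a) = 50*n (s(n, a) = -(-50)*n = 50*n)
q = 11240297/27062460 (q = (50*23)/(-15826) + 3338/6840 = 1150*(-1/15826) + 3338*(1/6840) = -575/7913 + 1669/3420 = 11240297/27062460 ≈ 0.41535)
sqrt(sqrt(1224 + 385) + q) = sqrt(sqrt(1224 + 385) + 11240297/27062460) = sqrt(sqrt(1609) + 11240297/27062460) = sqrt(11240297/27062460 + sqrt(1609))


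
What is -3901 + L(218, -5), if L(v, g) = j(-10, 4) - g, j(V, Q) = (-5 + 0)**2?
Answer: -3871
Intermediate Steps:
j(V, Q) = 25 (j(V, Q) = (-5)**2 = 25)
L(v, g) = 25 - g
-3901 + L(218, -5) = -3901 + (25 - 1*(-5)) = -3901 + (25 + 5) = -3901 + 30 = -3871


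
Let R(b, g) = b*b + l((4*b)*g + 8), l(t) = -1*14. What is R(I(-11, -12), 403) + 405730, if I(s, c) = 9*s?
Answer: 415517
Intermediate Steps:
l(t) = -14
R(b, g) = -14 + b**2 (R(b, g) = b*b - 14 = b**2 - 14 = -14 + b**2)
R(I(-11, -12), 403) + 405730 = (-14 + (9*(-11))**2) + 405730 = (-14 + (-99)**2) + 405730 = (-14 + 9801) + 405730 = 9787 + 405730 = 415517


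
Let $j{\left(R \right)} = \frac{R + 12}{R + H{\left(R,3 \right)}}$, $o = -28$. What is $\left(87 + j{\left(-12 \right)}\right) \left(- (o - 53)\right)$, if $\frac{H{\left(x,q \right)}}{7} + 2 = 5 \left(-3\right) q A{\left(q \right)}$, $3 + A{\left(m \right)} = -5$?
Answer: $7047$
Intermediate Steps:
$A{\left(m \right)} = -8$ ($A{\left(m \right)} = -3 - 5 = -8$)
$H{\left(x,q \right)} = -14 + 840 q$ ($H{\left(x,q \right)} = -14 + 7 \cdot 5 \left(-3\right) q \left(-8\right) = -14 + 7 - 15 q \left(-8\right) = -14 + 7 \cdot 120 q = -14 + 840 q$)
$j{\left(R \right)} = \frac{12 + R}{2506 + R}$ ($j{\left(R \right)} = \frac{R + 12}{R + \left(-14 + 840 \cdot 3\right)} = \frac{12 + R}{R + \left(-14 + 2520\right)} = \frac{12 + R}{R + 2506} = \frac{12 + R}{2506 + R}$)
$\left(87 + j{\left(-12 \right)}\right) \left(- (o - 53)\right) = \left(87 + \frac{12 - 12}{2506 - 12}\right) \left(- (-28 - 53)\right) = \left(87 + \frac{1}{2494} \cdot 0\right) \left(- (-28 - 53)\right) = \left(87 + \frac{1}{2494} \cdot 0\right) \left(\left(-1\right) \left(-81\right)\right) = \left(87 + 0\right) 81 = 87 \cdot 81 = 7047$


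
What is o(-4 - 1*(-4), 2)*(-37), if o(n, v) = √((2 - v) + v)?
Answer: -37*√2 ≈ -52.326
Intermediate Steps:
o(n, v) = √2
o(-4 - 1*(-4), 2)*(-37) = √2*(-37) = -37*√2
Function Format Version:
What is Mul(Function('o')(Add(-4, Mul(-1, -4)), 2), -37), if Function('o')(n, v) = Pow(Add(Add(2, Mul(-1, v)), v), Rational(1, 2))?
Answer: Mul(-37, Pow(2, Rational(1, 2))) ≈ -52.326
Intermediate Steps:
Function('o')(n, v) = Pow(2, Rational(1, 2))
Mul(Function('o')(Add(-4, Mul(-1, -4)), 2), -37) = Mul(Pow(2, Rational(1, 2)), -37) = Mul(-37, Pow(2, Rational(1, 2)))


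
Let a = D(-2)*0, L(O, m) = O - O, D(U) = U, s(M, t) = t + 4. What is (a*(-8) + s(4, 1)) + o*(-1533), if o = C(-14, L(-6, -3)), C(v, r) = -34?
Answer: 52127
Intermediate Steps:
s(M, t) = 4 + t
L(O, m) = 0
a = 0 (a = -2*0 = 0)
o = -34
(a*(-8) + s(4, 1)) + o*(-1533) = (0*(-8) + (4 + 1)) - 34*(-1533) = (0 + 5) + 52122 = 5 + 52122 = 52127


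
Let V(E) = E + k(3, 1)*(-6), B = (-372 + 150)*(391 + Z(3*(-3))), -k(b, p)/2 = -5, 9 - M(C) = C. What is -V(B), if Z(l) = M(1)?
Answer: 88638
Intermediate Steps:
M(C) = 9 - C
k(b, p) = 10 (k(b, p) = -2*(-5) = 10)
Z(l) = 8 (Z(l) = 9 - 1*1 = 9 - 1 = 8)
B = -88578 (B = (-372 + 150)*(391 + 8) = -222*399 = -88578)
V(E) = -60 + E (V(E) = E + 10*(-6) = E - 60 = -60 + E)
-V(B) = -(-60 - 88578) = -1*(-88638) = 88638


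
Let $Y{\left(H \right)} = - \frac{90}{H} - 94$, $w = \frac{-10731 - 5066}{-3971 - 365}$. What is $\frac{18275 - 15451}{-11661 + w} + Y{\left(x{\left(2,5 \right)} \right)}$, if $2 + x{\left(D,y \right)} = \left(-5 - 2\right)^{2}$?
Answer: $- \frac{228438224500}{2375676053} \approx -96.157$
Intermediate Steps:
$w = \frac{15797}{4336}$ ($w = - \frac{15797}{-4336} = \left(-15797\right) \left(- \frac{1}{4336}\right) = \frac{15797}{4336} \approx 3.6432$)
$x{\left(D,y \right)} = 47$ ($x{\left(D,y \right)} = -2 + \left(-5 - 2\right)^{2} = -2 + \left(-7\right)^{2} = -2 + 49 = 47$)
$Y{\left(H \right)} = -94 - \frac{90}{H}$
$\frac{18275 - 15451}{-11661 + w} + Y{\left(x{\left(2,5 \right)} \right)} = \frac{18275 - 15451}{-11661 + \frac{15797}{4336}} - \left(94 + \frac{90}{47}\right) = \frac{2824}{- \frac{50546299}{4336}} - \frac{4508}{47} = 2824 \left(- \frac{4336}{50546299}\right) - \frac{4508}{47} = - \frac{12244864}{50546299} - \frac{4508}{47} = - \frac{228438224500}{2375676053}$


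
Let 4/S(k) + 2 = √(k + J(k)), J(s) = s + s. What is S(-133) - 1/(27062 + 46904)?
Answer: -19101/961558 - 4*I*√399/403 ≈ -0.019865 - 0.19826*I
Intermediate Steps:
J(s) = 2*s
S(k) = 4/(-2 + √3*√k) (S(k) = 4/(-2 + √(k + 2*k)) = 4/(-2 + √(3*k)) = 4/(-2 + √3*√k))
S(-133) - 1/(27062 + 46904) = 4/(-2 + √3*√(-133)) - 1/(27062 + 46904) = 4/(-2 + √3*(I*√133)) - 1/73966 = 4/(-2 + I*√399) - 1*1/73966 = 4/(-2 + I*√399) - 1/73966 = -1/73966 + 4/(-2 + I*√399)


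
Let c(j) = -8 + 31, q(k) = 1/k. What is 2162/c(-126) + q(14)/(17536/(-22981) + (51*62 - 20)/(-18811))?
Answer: 75528531111/804151996 ≈ 93.923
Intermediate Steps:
c(j) = 23
2162/c(-126) + q(14)/(17536/(-22981) + (51*62 - 20)/(-18811)) = 2162/23 + 1/(14*(17536/(-22981) + (51*62 - 20)/(-18811))) = 2162*(1/23) + 1/(14*(17536*(-1/22981) + (3162 - 20)*(-1/18811))) = 94 + 1/(14*(-17536/22981 + 3142*(-1/18811))) = 94 + 1/(14*(-17536/22981 - 3142/18811)) = 94 + 1/(14*(-402075998/432295591)) = 94 + (1/14)*(-432295591/402075998) = 94 - 61756513/804151996 = 75528531111/804151996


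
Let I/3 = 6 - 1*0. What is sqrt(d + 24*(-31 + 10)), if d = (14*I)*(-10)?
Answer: 12*I*sqrt(21) ≈ 54.991*I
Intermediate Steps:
I = 18 (I = 3*(6 - 1*0) = 3*(6 + 0) = 3*6 = 18)
d = -2520 (d = (14*18)*(-10) = 252*(-10) = -2520)
sqrt(d + 24*(-31 + 10)) = sqrt(-2520 + 24*(-31 + 10)) = sqrt(-2520 + 24*(-21)) = sqrt(-2520 - 504) = sqrt(-3024) = 12*I*sqrt(21)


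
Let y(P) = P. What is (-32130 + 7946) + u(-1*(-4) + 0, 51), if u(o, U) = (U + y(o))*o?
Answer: -23964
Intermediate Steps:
u(o, U) = o*(U + o) (u(o, U) = (U + o)*o = o*(U + o))
(-32130 + 7946) + u(-1*(-4) + 0, 51) = (-32130 + 7946) + (-1*(-4) + 0)*(51 + (-1*(-4) + 0)) = -24184 + (4 + 0)*(51 + (4 + 0)) = -24184 + 4*(51 + 4) = -24184 + 4*55 = -24184 + 220 = -23964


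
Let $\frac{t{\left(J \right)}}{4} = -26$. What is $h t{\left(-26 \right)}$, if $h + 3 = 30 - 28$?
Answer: $104$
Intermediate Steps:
$t{\left(J \right)} = -104$ ($t{\left(J \right)} = 4 \left(-26\right) = -104$)
$h = -1$ ($h = -3 + \left(30 - 28\right) = -3 + 2 = -1$)
$h t{\left(-26 \right)} = \left(-1\right) \left(-104\right) = 104$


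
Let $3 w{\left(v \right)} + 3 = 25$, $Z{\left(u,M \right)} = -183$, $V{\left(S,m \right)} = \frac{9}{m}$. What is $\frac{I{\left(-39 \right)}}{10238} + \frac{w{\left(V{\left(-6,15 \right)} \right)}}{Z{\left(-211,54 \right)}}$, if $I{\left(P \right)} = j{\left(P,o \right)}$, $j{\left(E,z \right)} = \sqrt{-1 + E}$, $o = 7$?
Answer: $- \frac{22}{549} + \frac{i \sqrt{10}}{5119} \approx -0.040073 + 0.00061775 i$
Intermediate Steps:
$w{\left(v \right)} = \frac{22}{3}$ ($w{\left(v \right)} = -1 + \frac{1}{3} \cdot 25 = -1 + \frac{25}{3} = \frac{22}{3}$)
$I{\left(P \right)} = \sqrt{-1 + P}$
$\frac{I{\left(-39 \right)}}{10238} + \frac{w{\left(V{\left(-6,15 \right)} \right)}}{Z{\left(-211,54 \right)}} = \frac{\sqrt{-1 - 39}}{10238} + \frac{22}{3 \left(-183\right)} = \sqrt{-40} \cdot \frac{1}{10238} + \frac{22}{3} \left(- \frac{1}{183}\right) = 2 i \sqrt{10} \cdot \frac{1}{10238} - \frac{22}{549} = \frac{i \sqrt{10}}{5119} - \frac{22}{549} = - \frac{22}{549} + \frac{i \sqrt{10}}{5119}$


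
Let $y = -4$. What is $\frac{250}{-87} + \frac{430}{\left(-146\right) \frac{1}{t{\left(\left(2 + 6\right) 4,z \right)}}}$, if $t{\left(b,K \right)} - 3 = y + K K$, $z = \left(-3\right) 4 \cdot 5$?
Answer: $- \frac{67337545}{6351} \approx -10603.0$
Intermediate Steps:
$z = -60$ ($z = \left(-12\right) 5 = -60$)
$t{\left(b,K \right)} = -1 + K^{2}$ ($t{\left(b,K \right)} = 3 + \left(-4 + K K\right) = 3 + \left(-4 + K^{2}\right) = -1 + K^{2}$)
$\frac{250}{-87} + \frac{430}{\left(-146\right) \frac{1}{t{\left(\left(2 + 6\right) 4,z \right)}}} = \frac{250}{-87} + \frac{430}{\left(-146\right) \frac{1}{-1 + \left(-60\right)^{2}}} = 250 \left(- \frac{1}{87}\right) + \frac{430}{\left(-146\right) \frac{1}{-1 + 3600}} = - \frac{250}{87} + \frac{430}{\left(-146\right) \frac{1}{3599}} = - \frac{250}{87} + \frac{430}{- \frac{146}{3599}} = - \frac{250}{87} + 430 \left(- \frac{3599}{146}\right) = - \frac{250}{87} - \frac{773785}{73} = - \frac{67337545}{6351}$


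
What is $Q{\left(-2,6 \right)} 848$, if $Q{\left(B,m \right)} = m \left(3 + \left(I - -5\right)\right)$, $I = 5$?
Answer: $66144$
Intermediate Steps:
$Q{\left(B,m \right)} = 13 m$ ($Q{\left(B,m \right)} = m \left(3 + \left(5 - -5\right)\right) = m \left(3 + \left(5 + 5\right)\right) = m \left(3 + 10\right) = m 13 = 13 m$)
$Q{\left(-2,6 \right)} 848 = 13 \cdot 6 \cdot 848 = 78 \cdot 848 = 66144$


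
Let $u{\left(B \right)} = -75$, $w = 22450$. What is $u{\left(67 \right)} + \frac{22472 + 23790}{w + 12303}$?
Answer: $- \frac{2560213}{34753} \approx -73.669$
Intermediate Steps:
$u{\left(67 \right)} + \frac{22472 + 23790}{w + 12303} = -75 + \frac{22472 + 23790}{22450 + 12303} = -75 + \frac{46262}{34753} = - \frac{2560213}{34753}$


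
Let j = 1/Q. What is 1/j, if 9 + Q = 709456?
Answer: 709447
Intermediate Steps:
Q = 709447 (Q = -9 + 709456 = 709447)
j = 1/709447 ≈ 1.4095e-6
1/j = 1/(1/709447) = 709447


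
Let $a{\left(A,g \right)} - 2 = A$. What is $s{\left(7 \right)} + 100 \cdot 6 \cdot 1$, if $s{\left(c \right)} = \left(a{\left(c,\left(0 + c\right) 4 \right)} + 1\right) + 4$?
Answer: $614$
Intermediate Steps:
$a{\left(A,g \right)} = 2 + A$
$s{\left(c \right)} = 7 + c$ ($s{\left(c \right)} = \left(\left(2 + c\right) + 1\right) + 4 = \left(3 + c\right) + 4 = 7 + c$)
$s{\left(7 \right)} + 100 \cdot 6 \cdot 1 = \left(7 + 7\right) + 100 \cdot 6 \cdot 1 = 14 + 100 \cdot 6 = 14 + 600 = 614$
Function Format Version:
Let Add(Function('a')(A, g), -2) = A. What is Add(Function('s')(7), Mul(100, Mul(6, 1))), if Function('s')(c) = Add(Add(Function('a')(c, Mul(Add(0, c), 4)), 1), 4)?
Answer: 614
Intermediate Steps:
Function('a')(A, g) = Add(2, A)
Function('s')(c) = Add(7, c) (Function('s')(c) = Add(Add(Add(2, c), 1), 4) = Add(Add(3, c), 4) = Add(7, c))
Add(Function('s')(7), Mul(100, Mul(6, 1))) = Add(Add(7, 7), Mul(100, Mul(6, 1))) = Add(14, Mul(100, 6)) = Add(14, 600) = 614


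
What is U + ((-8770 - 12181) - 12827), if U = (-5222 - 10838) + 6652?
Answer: -43186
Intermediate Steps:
U = -9408 (U = -16060 + 6652 = -9408)
U + ((-8770 - 12181) - 12827) = -9408 + ((-8770 - 12181) - 12827) = -9408 + (-20951 - 12827) = -9408 - 33778 = -43186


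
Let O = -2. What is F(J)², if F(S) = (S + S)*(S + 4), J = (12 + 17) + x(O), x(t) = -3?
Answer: 2433600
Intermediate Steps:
J = 26 (J = (12 + 17) - 3 = 29 - 3 = 26)
F(S) = 2*S*(4 + S) (F(S) = (2*S)*(4 + S) = 2*S*(4 + S))
F(J)² = (2*26*(4 + 26))² = (2*26*30)² = 1560² = 2433600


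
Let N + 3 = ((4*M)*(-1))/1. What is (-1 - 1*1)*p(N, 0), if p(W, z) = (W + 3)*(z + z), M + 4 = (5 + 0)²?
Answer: 0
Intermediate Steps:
M = 21 (M = -4 + (5 + 0)² = -4 + 5² = -4 + 25 = 21)
N = -87 (N = -3 + ((4*21)*(-1))/1 = -3 + (84*(-1))*1 = -3 - 84*1 = -3 - 84 = -87)
p(W, z) = 2*z*(3 + W) (p(W, z) = (3 + W)*(2*z) = 2*z*(3 + W))
(-1 - 1*1)*p(N, 0) = (-1 - 1*1)*(2*0*(3 - 87)) = (-1 - 1)*(2*0*(-84)) = -2*0 = 0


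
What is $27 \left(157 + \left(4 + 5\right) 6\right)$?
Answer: $5697$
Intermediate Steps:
$27 \left(157 + \left(4 + 5\right) 6\right) = 27 \left(157 + 9 \cdot 6\right) = 27 \left(157 + 54\right) = 27 \cdot 211 = 5697$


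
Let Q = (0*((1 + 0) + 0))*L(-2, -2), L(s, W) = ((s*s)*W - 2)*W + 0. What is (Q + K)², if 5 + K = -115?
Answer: 14400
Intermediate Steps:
L(s, W) = W*(-2 + W*s²) (L(s, W) = (s²*W - 2)*W + 0 = (W*s² - 2)*W + 0 = (-2 + W*s²)*W + 0 = W*(-2 + W*s²) + 0 = W*(-2 + W*s²))
Q = 0 (Q = (0*((1 + 0) + 0))*(-2*(-2 - 2*(-2)²)) = (0*(1 + 0))*(-2*(-2 - 2*4)) = (0*1)*(-2*(-2 - 8)) = 0*(-2*(-10)) = 0*20 = 0)
K = -120 (K = -5 - 115 = -120)
(Q + K)² = (0 - 120)² = (-120)² = 14400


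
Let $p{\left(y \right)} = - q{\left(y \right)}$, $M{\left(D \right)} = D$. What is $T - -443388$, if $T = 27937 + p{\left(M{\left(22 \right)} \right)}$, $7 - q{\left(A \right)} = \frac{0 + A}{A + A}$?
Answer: $\frac{942637}{2} \approx 4.7132 \cdot 10^{5}$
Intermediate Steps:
$q{\left(A \right)} = \frac{13}{2}$ ($q{\left(A \right)} = 7 - \frac{0 + A}{A + A} = 7 - \frac{A}{2 A} = 7 - A \frac{1}{2 A} = 7 - \frac{1}{2} = \frac{13}{2}$)
$p{\left(y \right)} = - \frac{13}{2}$ ($p{\left(y \right)} = \left(-1\right) \frac{13}{2} = - \frac{13}{2}$)
$T = \frac{55861}{2}$ ($T = 27937 - \frac{13}{2} = \frac{55861}{2} \approx 27931.0$)
$T - -443388 = \frac{55861}{2} - -443388 = \frac{55861}{2} + 443388 = \frac{942637}{2}$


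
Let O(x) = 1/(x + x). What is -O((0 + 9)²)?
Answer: -1/162 ≈ -0.0061728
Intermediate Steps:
O(x) = 1/(2*x)
-O((0 + 9)²) = -1/(2*((0 + 9)²)) = -1/(2*(9²)) = -1/(2*81) = -1*1/162 = -1/162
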